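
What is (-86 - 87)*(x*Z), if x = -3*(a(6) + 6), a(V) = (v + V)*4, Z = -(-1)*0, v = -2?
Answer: 0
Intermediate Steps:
Z = 0 (Z = -1*0 = 0)
a(V) = -8 + 4*V (a(V) = (-2 + V)*4 = -8 + 4*V)
x = -66 (x = -3*((-8 + 4*6) + 6) = -3*((-8 + 24) + 6) = -3*(16 + 6) = -3*22 = -66)
(-86 - 87)*(x*Z) = (-86 - 87)*(-66*0) = -173*0 = 0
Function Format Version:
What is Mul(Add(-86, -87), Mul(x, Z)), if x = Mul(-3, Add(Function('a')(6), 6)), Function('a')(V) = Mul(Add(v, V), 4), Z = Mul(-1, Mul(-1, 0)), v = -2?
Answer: 0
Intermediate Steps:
Z = 0 (Z = Mul(-1, 0) = 0)
Function('a')(V) = Add(-8, Mul(4, V)) (Function('a')(V) = Mul(Add(-2, V), 4) = Add(-8, Mul(4, V)))
x = -66 (x = Mul(-3, Add(Add(-8, Mul(4, 6)), 6)) = Mul(-3, Add(Add(-8, 24), 6)) = Mul(-3, Add(16, 6)) = Mul(-3, 22) = -66)
Mul(Add(-86, -87), Mul(x, Z)) = Mul(Add(-86, -87), Mul(-66, 0)) = Mul(-173, 0) = 0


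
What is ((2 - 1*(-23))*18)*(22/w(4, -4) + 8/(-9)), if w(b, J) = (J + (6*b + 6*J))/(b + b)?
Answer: -20200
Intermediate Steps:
w(b, J) = (6*b + 7*J)/(2*b) (w(b, J) = (J + (6*J + 6*b))/((2*b)) = (6*b + 7*J)*(1/(2*b)) = (6*b + 7*J)/(2*b))
((2 - 1*(-23))*18)*(22/w(4, -4) + 8/(-9)) = ((2 - 1*(-23))*18)*(22/(3 + (7/2)*(-4)/4) + 8/(-9)) = ((2 + 23)*18)*(22/(3 + (7/2)*(-4)*(¼)) + 8*(-⅑)) = (25*18)*(22/(3 - 7/2) - 8/9) = 450*(22/(-½) - 8/9) = 450*(22*(-2) - 8/9) = 450*(-44 - 8/9) = 450*(-404/9) = -20200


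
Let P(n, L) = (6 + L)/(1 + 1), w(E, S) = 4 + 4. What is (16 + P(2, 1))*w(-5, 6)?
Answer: 156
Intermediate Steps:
w(E, S) = 8
P(n, L) = 3 + L/2 (P(n, L) = (6 + L)/2 = (6 + L)*(1/2) = 3 + L/2)
(16 + P(2, 1))*w(-5, 6) = (16 + (3 + (1/2)*1))*8 = (16 + (3 + 1/2))*8 = (16 + 7/2)*8 = (39/2)*8 = 156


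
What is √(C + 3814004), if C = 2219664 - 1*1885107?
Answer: √4148561 ≈ 2036.8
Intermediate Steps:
C = 334557 (C = 2219664 - 1885107 = 334557)
√(C + 3814004) = √(334557 + 3814004) = √4148561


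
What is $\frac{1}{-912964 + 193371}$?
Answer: $- \frac{1}{719593} \approx -1.3897 \cdot 10^{-6}$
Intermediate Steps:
$\frac{1}{-912964 + 193371} = \frac{1}{-719593} = - \frac{1}{719593}$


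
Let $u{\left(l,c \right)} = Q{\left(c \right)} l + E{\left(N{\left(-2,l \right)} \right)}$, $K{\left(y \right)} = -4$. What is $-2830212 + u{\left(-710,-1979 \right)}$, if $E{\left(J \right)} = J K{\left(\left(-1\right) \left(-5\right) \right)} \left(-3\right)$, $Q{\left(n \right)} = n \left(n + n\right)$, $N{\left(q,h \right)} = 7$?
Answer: $-5564176348$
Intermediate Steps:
$Q{\left(n \right)} = 2 n^{2}$ ($Q{\left(n \right)} = n 2 n = 2 n^{2}$)
$E{\left(J \right)} = 12 J$ ($E{\left(J \right)} = J \left(-4\right) \left(-3\right) = - 4 J \left(-3\right) = 12 J$)
$u{\left(l,c \right)} = 84 + 2 l c^{2}$ ($u{\left(l,c \right)} = 2 c^{2} l + 12 \cdot 7 = 2 l c^{2} + 84 = 84 + 2 l c^{2}$)
$-2830212 + u{\left(-710,-1979 \right)} = -2830212 + \left(84 + 2 \left(-710\right) \left(-1979\right)^{2}\right) = -2830212 + \left(84 + 2 \left(-710\right) 3916441\right) = -2830212 + \left(84 - 5561346220\right) = -2830212 - 5561346136 = -5564176348$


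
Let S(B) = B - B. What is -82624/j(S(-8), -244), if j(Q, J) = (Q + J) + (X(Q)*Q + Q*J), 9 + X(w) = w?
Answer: 20656/61 ≈ 338.62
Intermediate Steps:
X(w) = -9 + w
S(B) = 0
j(Q, J) = J + Q + J*Q + Q*(-9 + Q) (j(Q, J) = (Q + J) + ((-9 + Q)*Q + Q*J) = (J + Q) + (Q*(-9 + Q) + J*Q) = (J + Q) + (J*Q + Q*(-9 + Q)) = J + Q + J*Q + Q*(-9 + Q))
-82624/j(S(-8), -244) = -82624/(-244 + 0 - 244*0 + 0*(-9 + 0)) = -82624/(-244 + 0 + 0 + 0*(-9)) = -82624/(-244 + 0 + 0 + 0) = -82624/(-244) = -82624*(-1/244) = 20656/61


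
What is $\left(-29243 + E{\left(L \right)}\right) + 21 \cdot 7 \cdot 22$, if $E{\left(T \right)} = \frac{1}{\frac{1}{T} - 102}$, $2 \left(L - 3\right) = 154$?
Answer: $- \frac{212207511}{8159} \approx -26009.0$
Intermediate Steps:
$L = 80$ ($L = 3 + \frac{1}{2} \cdot 154 = 3 + 77 = 80$)
$E{\left(T \right)} = \frac{1}{-102 + \frac{1}{T}}$
$\left(-29243 + E{\left(L \right)}\right) + 21 \cdot 7 \cdot 22 = \left(-29243 - \frac{80}{-1 + 102 \cdot 80}\right) + 21 \cdot 7 \cdot 22 = \left(-29243 - \frac{80}{-1 + 8160}\right) + 147 \cdot 22 = \left(-29243 - \frac{80}{8159}\right) + 3234 = - \frac{238593717}{8159} + 3234 = - \frac{212207511}{8159}$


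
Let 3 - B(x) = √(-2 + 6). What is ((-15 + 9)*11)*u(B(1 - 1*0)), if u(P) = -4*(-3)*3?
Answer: -2376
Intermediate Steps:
B(x) = 1 (B(x) = 3 - √(-2 + 6) = 3 - √4 = 3 - 1*2 = 3 - 2 = 1)
u(P) = 36 (u(P) = 12*3 = 36)
((-15 + 9)*11)*u(B(1 - 1*0)) = ((-15 + 9)*11)*36 = -6*11*36 = -66*36 = -2376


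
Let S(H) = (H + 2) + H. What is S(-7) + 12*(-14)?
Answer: -180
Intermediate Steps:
S(H) = 2 + 2*H (S(H) = (2 + H) + H = 2 + 2*H)
S(-7) + 12*(-14) = (2 + 2*(-7)) + 12*(-14) = (2 - 14) - 168 = -12 - 168 = -180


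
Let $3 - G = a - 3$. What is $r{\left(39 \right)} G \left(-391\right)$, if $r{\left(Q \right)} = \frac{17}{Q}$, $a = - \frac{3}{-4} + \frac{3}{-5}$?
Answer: $- \frac{19941}{20} \approx -997.05$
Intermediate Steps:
$a = \frac{3}{20}$ ($a = \left(-3\right) \left(- \frac{1}{4}\right) + 3 \left(- \frac{1}{5}\right) = \frac{3}{4} - \frac{3}{5} = \frac{3}{20} \approx 0.15$)
$G = \frac{117}{20}$ ($G = 3 - \left(\frac{3}{20} - 3\right) = 3 - - \frac{57}{20} = 3 + \frac{57}{20} = \frac{117}{20} \approx 5.85$)
$r{\left(39 \right)} G \left(-391\right) = \frac{17}{39} \cdot \frac{117}{20} \left(-391\right) = 17 \cdot \frac{1}{39} \left(- \frac{45747}{20}\right) = \frac{17}{39} \left(- \frac{45747}{20}\right) = - \frac{19941}{20}$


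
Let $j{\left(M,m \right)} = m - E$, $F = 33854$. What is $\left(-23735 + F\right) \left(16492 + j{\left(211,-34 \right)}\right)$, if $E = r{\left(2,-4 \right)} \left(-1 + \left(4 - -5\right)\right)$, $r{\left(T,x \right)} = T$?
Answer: $166376598$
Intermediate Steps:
$E = 16$ ($E = 2 \left(-1 + \left(4 - -5\right)\right) = 2 \left(-1 + \left(4 + 5\right)\right) = 2 \left(-1 + 9\right) = 2 \cdot 8 = 16$)
$j{\left(M,m \right)} = -16 + m$ ($j{\left(M,m \right)} = m - 16 = -16 + m$)
$\left(-23735 + F\right) \left(16492 + j{\left(211,-34 \right)}\right) = \left(-23735 + 33854\right) \left(16492 - 50\right) = 10119 \left(16492 - 50\right) = 10119 \cdot 16442 = 166376598$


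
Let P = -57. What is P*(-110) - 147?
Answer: 6123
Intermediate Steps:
P*(-110) - 147 = -57*(-110) - 147 = 6270 - 147 = 6123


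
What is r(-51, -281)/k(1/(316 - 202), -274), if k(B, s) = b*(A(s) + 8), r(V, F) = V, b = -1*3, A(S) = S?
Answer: -17/266 ≈ -0.063910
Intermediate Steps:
b = -3
k(B, s) = -24 - 3*s (k(B, s) = -3*(s + 8) = -3*(8 + s) = -24 - 3*s)
r(-51, -281)/k(1/(316 - 202), -274) = -51/(-24 - 3*(-274)) = -51/(-24 + 822) = -51/798 = -51*1/798 = -17/266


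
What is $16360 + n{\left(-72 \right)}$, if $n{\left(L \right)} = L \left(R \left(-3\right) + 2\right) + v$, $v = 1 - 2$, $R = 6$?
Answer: $17511$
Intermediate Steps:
$v = -1$
$n{\left(L \right)} = -1 - 16 L$ ($n{\left(L \right)} = L \left(6 \left(-3\right) + 2\right) - 1 = L \left(-18 + 2\right) - 1 = L \left(-16\right) - 1 = - 16 L - 1 = -1 - 16 L$)
$16360 + n{\left(-72 \right)} = 16360 - -1151 = 16360 + \left(-1 + 1152\right) = 16360 + 1151 = 17511$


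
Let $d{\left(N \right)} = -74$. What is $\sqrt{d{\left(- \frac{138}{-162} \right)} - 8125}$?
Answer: $3 i \sqrt{911} \approx 90.548 i$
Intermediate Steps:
$\sqrt{d{\left(- \frac{138}{-162} \right)} - 8125} = \sqrt{-74 - 8125} = \sqrt{-8199} = 3 i \sqrt{911}$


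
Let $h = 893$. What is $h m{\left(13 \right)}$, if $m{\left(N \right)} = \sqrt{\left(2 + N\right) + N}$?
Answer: $1786 \sqrt{7} \approx 4725.3$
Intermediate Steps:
$m{\left(N \right)} = \sqrt{2 + 2 N}$
$h m{\left(13 \right)} = 893 \sqrt{2 + 2 \cdot 13} = 893 \sqrt{2 + 26} = 893 \sqrt{28} = 893 \cdot 2 \sqrt{7} = 1786 \sqrt{7}$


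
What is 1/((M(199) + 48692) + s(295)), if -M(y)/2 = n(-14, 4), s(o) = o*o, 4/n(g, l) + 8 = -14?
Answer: 11/1492891 ≈ 7.3683e-6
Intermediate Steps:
n(g, l) = -2/11 (n(g, l) = 4/(-8 - 14) = 4/(-22) = 4*(-1/22) = -2/11)
s(o) = o**2
M(y) = 4/11 (M(y) = -2*(-2/11) = 4/11)
1/((M(199) + 48692) + s(295)) = 1/((4/11 + 48692) + 295**2) = 1/(535616/11 + 87025) = 1/(1492891/11) = 11/1492891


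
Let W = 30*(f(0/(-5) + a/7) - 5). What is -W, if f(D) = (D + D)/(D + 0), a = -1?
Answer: 90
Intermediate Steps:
f(D) = 2 (f(D) = (2*D)/D = 2)
W = -90 (W = 30*(2 - 5) = 30*(-3) = -90)
-W = -1*(-90) = 90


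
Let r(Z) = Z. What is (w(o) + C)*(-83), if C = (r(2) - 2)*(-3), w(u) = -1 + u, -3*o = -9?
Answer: -166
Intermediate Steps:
o = 3 (o = -⅓*(-9) = 3)
C = 0 (C = (2 - 2)*(-3) = 0*(-3) = 0)
(w(o) + C)*(-83) = ((-1 + 3) + 0)*(-83) = (2 + 0)*(-83) = 2*(-83) = -166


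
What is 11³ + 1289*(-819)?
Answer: -1054360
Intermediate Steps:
11³ + 1289*(-819) = 1331 - 1055691 = -1054360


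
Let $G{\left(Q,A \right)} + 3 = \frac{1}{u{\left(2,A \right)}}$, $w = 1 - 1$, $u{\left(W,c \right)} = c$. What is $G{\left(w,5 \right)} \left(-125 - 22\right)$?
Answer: $\frac{2058}{5} \approx 411.6$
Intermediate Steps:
$w = 0$ ($w = 1 - 1 = 0$)
$G{\left(Q,A \right)} = -3 + \frac{1}{A}$
$G{\left(w,5 \right)} \left(-125 - 22\right) = \left(-3 + \frac{1}{5}\right) \left(-125 - 22\right) = \left(-3 + \frac{1}{5}\right) \left(-147\right) = \left(- \frac{14}{5}\right) \left(-147\right) = \frac{2058}{5}$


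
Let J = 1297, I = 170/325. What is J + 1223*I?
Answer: 125887/65 ≈ 1936.7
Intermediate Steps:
I = 34/65 (I = 170*(1/325) = 34/65 ≈ 0.52308)
J + 1223*I = 1297 + 1223*(34/65) = 1297 + 41582/65 = 125887/65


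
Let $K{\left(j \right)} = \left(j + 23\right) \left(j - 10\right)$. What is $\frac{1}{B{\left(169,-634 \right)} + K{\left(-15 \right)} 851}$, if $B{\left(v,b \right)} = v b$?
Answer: $- \frac{1}{277346} \approx -3.6056 \cdot 10^{-6}$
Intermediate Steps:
$K{\left(j \right)} = \left(-10 + j\right) \left(23 + j\right)$ ($K{\left(j \right)} = \left(23 + j\right) \left(-10 + j\right) = \left(-10 + j\right) \left(23 + j\right)$)
$B{\left(v,b \right)} = b v$
$\frac{1}{B{\left(169,-634 \right)} + K{\left(-15 \right)} 851} = \frac{1}{\left(-634\right) 169 + \left(-230 + \left(-15\right)^{2} + 13 \left(-15\right)\right) 851} = \frac{1}{-107146 + \left(-230 + 225 - 195\right) 851} = \frac{1}{-107146 - 170200} = \frac{1}{-277346} = - \frac{1}{277346}$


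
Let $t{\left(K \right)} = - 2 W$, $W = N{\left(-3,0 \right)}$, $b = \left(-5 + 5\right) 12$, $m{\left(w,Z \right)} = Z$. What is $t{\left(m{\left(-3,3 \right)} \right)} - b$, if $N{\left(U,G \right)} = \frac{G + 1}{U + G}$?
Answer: $\frac{2}{3} \approx 0.66667$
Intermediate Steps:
$b = 0$ ($b = 0 \cdot 12 = 0$)
$N{\left(U,G \right)} = \frac{1 + G}{G + U}$
$W = - \frac{1}{3}$ ($W = \frac{1 + 0}{0 - 3} = \frac{1}{-3} \cdot 1 = \left(- \frac{1}{3}\right) 1 = - \frac{1}{3} \approx -0.33333$)
$t{\left(K \right)} = \frac{2}{3}$ ($t{\left(K \right)} = \left(-2\right) \left(- \frac{1}{3}\right) = \frac{2}{3}$)
$t{\left(m{\left(-3,3 \right)} \right)} - b = \frac{2}{3} - 0 = \frac{2}{3} + 0 = \frac{2}{3}$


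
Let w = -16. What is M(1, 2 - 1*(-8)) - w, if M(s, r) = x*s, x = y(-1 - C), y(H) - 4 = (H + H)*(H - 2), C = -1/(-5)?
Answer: 692/25 ≈ 27.680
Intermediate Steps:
C = ⅕ (C = -1*(-⅕) = ⅕ ≈ 0.20000)
y(H) = 4 + 2*H*(-2 + H) (y(H) = 4 + (H + H)*(H - 2) = 4 + (2*H)*(-2 + H) = 4 + 2*H*(-2 + H))
x = 292/25 (x = 4 - 4*(-1 - 1*⅕) + 2*(-1 - 1*⅕)² = 4 - 4*(-1 - ⅕) + 2*(-1 - ⅕)² = 4 - 4*(-6/5) + 2*(-6/5)² = 4 + 24/5 + 2*(36/25) = 4 + 24/5 + 72/25 = 292/25 ≈ 11.680)
M(s, r) = 292*s/25
M(1, 2 - 1*(-8)) - w = (292/25)*1 - 1*(-16) = 292/25 + 16 = 692/25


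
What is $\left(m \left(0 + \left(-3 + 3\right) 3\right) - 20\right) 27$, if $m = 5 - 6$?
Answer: $-540$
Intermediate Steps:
$m = -1$ ($m = 5 - 6 = -1$)
$\left(m \left(0 + \left(-3 + 3\right) 3\right) - 20\right) 27 = \left(- (0 + \left(-3 + 3\right) 3) - 20\right) 27 = \left(- (0 + 0 \cdot 3) - 20\right) 27 = \left(- (0 + 0) - 20\right) 27 = \left(\left(-1\right) 0 - 20\right) 27 = \left(0 - 20\right) 27 = \left(-20\right) 27 = -540$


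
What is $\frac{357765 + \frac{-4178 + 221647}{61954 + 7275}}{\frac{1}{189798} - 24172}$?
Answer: $- \frac{4700903702267892}{317608616166395} \approx -14.801$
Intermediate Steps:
$\frac{357765 + \frac{-4178 + 221647}{61954 + 7275}}{\frac{1}{189798} - 24172} = \frac{357765 + \frac{217469}{69229}}{\frac{1}{189798} - 24172} = \frac{357765 + 217469 \cdot \frac{1}{69229}}{- \frac{4587797255}{189798}} = \left(357765 + \frac{217469}{69229}\right) \left(- \frac{189798}{4587797255}\right) = \frac{24767930654}{69229} \left(- \frac{189798}{4587797255}\right) = - \frac{4700903702267892}{317608616166395}$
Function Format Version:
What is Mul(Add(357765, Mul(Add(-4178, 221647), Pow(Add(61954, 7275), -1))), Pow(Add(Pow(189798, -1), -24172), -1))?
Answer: Rational(-4700903702267892, 317608616166395) ≈ -14.801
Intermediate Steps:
Mul(Add(357765, Mul(Add(-4178, 221647), Pow(Add(61954, 7275), -1))), Pow(Add(Pow(189798, -1), -24172), -1)) = Mul(Add(357765, Mul(217469, Pow(69229, -1))), Pow(Add(Rational(1, 189798), -24172), -1)) = Mul(Add(357765, Mul(217469, Rational(1, 69229))), Pow(Rational(-4587797255, 189798), -1)) = Mul(Add(357765, Rational(217469, 69229)), Rational(-189798, 4587797255)) = Mul(Rational(24767930654, 69229), Rational(-189798, 4587797255)) = Rational(-4700903702267892, 317608616166395)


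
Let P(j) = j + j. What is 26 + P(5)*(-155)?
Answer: -1524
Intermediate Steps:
P(j) = 2*j
26 + P(5)*(-155) = 26 + (2*5)*(-155) = 26 + 10*(-155) = 26 - 1550 = -1524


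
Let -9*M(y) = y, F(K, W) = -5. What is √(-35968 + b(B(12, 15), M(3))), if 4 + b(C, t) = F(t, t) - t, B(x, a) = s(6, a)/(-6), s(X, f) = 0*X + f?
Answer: I*√323790/3 ≈ 189.68*I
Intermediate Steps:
M(y) = -y/9
s(X, f) = f (s(X, f) = 0 + f = f)
B(x, a) = -a/6 (B(x, a) = a/(-6) = a*(-⅙) = -a/6)
b(C, t) = -9 - t (b(C, t) = -4 + (-5 - t) = -9 - t)
√(-35968 + b(B(12, 15), M(3))) = √(-35968 + (-9 - (-1)*3/9)) = √(-35968 + (-9 - 1*(-⅓))) = √(-35968 + (-9 + ⅓)) = √(-35968 - 26/3) = √(-107930/3) = I*√323790/3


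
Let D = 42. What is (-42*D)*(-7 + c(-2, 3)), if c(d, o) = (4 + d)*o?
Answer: 1764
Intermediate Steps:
c(d, o) = o*(4 + d)
(-42*D)*(-7 + c(-2, 3)) = (-42*42)*(-7 + 3*(4 - 2)) = -1764*(-7 + 3*2) = -1764*(-7 + 6) = -1764*(-1) = 1764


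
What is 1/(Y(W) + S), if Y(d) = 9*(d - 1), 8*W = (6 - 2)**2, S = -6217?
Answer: -1/6208 ≈ -0.00016108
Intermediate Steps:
W = 2 (W = (6 - 2)**2/8 = (1/8)*4**2 = (1/8)*16 = 2)
Y(d) = -9 + 9*d (Y(d) = 9*(-1 + d) = -9 + 9*d)
1/(Y(W) + S) = 1/((-9 + 9*2) - 6217) = 1/((-9 + 18) - 6217) = 1/(9 - 6217) = 1/(-6208) = -1/6208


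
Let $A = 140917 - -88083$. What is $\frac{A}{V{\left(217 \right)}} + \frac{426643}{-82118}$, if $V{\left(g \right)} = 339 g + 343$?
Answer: $- \frac{6363227779}{3034506454} \approx -2.097$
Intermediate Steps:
$A = 229000$ ($A = 140917 + 88083 = 229000$)
$V{\left(g \right)} = 343 + 339 g$
$\frac{A}{V{\left(217 \right)}} + \frac{426643}{-82118} = \frac{229000}{343 + 339 \cdot 217} + \frac{426643}{-82118} = \frac{229000}{343 + 73563} + 426643 \left(- \frac{1}{82118}\right) = \frac{229000}{73906} - \frac{426643}{82118} = 229000 \cdot \frac{1}{73906} - \frac{426643}{82118} = \frac{114500}{36953} - \frac{426643}{82118} = - \frac{6363227779}{3034506454}$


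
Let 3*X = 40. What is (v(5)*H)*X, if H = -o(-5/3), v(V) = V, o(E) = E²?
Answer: -5000/27 ≈ -185.19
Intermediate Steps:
X = 40/3 (X = (⅓)*40 = 40/3 ≈ 13.333)
H = -25/9 (H = -(-5/3)² = -1*25/9 = -25/9 ≈ -2.7778)
(v(5)*H)*X = (5*(-25/9))*(40/3) = -125/9*40/3 = -5000/27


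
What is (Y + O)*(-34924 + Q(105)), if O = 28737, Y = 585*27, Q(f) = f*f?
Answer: -1064270268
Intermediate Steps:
Q(f) = f²
Y = 15795
(Y + O)*(-34924 + Q(105)) = (15795 + 28737)*(-34924 + 105²) = 44532*(-34924 + 11025) = 44532*(-23899) = -1064270268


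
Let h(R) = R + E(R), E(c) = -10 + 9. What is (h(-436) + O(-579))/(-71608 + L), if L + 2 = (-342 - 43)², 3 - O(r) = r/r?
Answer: -87/15323 ≈ -0.0056777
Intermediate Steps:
O(r) = 2 (O(r) = 3 - r/r = 3 - 1*1 = 3 - 1 = 2)
E(c) = -1
L = 148223 (L = -2 + (-342 - 43)² = -2 + (-385)² = -2 + 148225 = 148223)
h(R) = -1 + R (h(R) = R - 1 = -1 + R)
(h(-436) + O(-579))/(-71608 + L) = ((-1 - 436) + 2)/(-71608 + 148223) = (-437 + 2)/76615 = -435*1/76615 = -87/15323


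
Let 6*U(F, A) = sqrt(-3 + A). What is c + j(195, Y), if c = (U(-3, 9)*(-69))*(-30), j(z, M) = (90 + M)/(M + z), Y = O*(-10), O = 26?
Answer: 34/13 + 345*sqrt(6) ≈ 847.69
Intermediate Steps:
Y = -260 (Y = 26*(-10) = -260)
j(z, M) = (90 + M)/(M + z)
U(F, A) = sqrt(-3 + A)/6
c = 345*sqrt(6) (c = ((sqrt(-3 + 9)/6)*(-69))*(-30) = ((sqrt(6)/6)*(-69))*(-30) = -23*sqrt(6)/2*(-30) = 345*sqrt(6) ≈ 845.07)
c + j(195, Y) = 345*sqrt(6) + (90 - 260)/(-260 + 195) = 345*sqrt(6) - 170/(-65) = 345*sqrt(6) - 1/65*(-170) = 345*sqrt(6) + 34/13 = 34/13 + 345*sqrt(6)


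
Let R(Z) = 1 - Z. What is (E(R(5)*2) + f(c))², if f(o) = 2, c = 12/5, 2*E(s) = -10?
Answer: 9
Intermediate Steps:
E(s) = -5 (E(s) = (½)*(-10) = -5)
c = 12/5 (c = 12*(⅕) = 12/5 ≈ 2.4000)
(E(R(5)*2) + f(c))² = (-5 + 2)² = (-3)² = 9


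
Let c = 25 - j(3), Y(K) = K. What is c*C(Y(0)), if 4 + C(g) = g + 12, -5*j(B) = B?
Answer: 1024/5 ≈ 204.80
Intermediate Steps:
j(B) = -B/5
C(g) = 8 + g (C(g) = -4 + (g + 12) = -4 + (12 + g) = 8 + g)
c = 128/5 (c = 25 - (-1)*3/5 = 25 - 1*(-⅗) = 25 + ⅗ = 128/5 ≈ 25.600)
c*C(Y(0)) = 128*(8 + 0)/5 = (128/5)*8 = 1024/5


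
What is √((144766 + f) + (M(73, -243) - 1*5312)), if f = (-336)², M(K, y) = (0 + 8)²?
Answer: 3*√28046 ≈ 502.41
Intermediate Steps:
M(K, y) = 64 (M(K, y) = 8² = 64)
f = 112896
√((144766 + f) + (M(73, -243) - 1*5312)) = √((144766 + 112896) + (64 - 1*5312)) = √(257662 + (64 - 5312)) = √(257662 - 5248) = √252414 = 3*√28046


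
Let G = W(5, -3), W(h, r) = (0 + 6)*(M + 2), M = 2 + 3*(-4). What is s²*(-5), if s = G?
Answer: -11520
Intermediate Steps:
M = -10 (M = 2 - 12 = -10)
W(h, r) = -48 (W(h, r) = (0 + 6)*(-10 + 2) = 6*(-8) = -48)
G = -48
s = -48
s²*(-5) = (-48)²*(-5) = 2304*(-5) = -11520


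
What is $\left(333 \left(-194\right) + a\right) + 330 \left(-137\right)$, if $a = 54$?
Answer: $-109758$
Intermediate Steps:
$\left(333 \left(-194\right) + a\right) + 330 \left(-137\right) = \left(333 \left(-194\right) + 54\right) + 330 \left(-137\right) = \left(-64602 + 54\right) - 45210 = -64548 - 45210 = -109758$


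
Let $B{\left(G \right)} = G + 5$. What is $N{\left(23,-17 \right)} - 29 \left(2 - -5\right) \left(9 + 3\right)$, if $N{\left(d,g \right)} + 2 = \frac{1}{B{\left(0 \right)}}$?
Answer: $- \frac{12189}{5} \approx -2437.8$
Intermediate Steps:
$B{\left(G \right)} = 5 + G$
$N{\left(d,g \right)} = - \frac{9}{5}$ ($N{\left(d,g \right)} = -2 + \frac{1}{5 + 0} = -2 + \frac{1}{5} = - \frac{9}{5}$)
$N{\left(23,-17 \right)} - 29 \left(2 - -5\right) \left(9 + 3\right) = - \frac{9}{5} - 29 \left(2 - -5\right) \left(9 + 3\right) = - \frac{9}{5} - 29 \left(2 + 5\right) 12 = - \frac{9}{5} - 29 \cdot 7 \cdot 12 = - \frac{9}{5} - 2436 = - \frac{12189}{5}$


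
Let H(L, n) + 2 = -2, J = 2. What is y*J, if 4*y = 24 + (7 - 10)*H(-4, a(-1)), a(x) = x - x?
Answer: 18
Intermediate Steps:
a(x) = 0
H(L, n) = -4 (H(L, n) = -2 - 2 = -4)
y = 9 (y = (24 + (7 - 10)*(-4))/4 = (24 - 3*(-4))/4 = (24 + 12)/4 = (1/4)*36 = 9)
y*J = 9*2 = 18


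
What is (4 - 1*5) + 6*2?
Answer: 11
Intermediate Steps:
(4 - 1*5) + 6*2 = (4 - 5) + 12 = -1 + 12 = 11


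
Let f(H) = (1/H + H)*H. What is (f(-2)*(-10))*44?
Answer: -2200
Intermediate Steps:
f(H) = H*(H + 1/H) (f(H) = (H + 1/H)*H = H*(H + 1/H))
(f(-2)*(-10))*44 = ((1 + (-2)**2)*(-10))*44 = ((1 + 4)*(-10))*44 = (5*(-10))*44 = -50*44 = -2200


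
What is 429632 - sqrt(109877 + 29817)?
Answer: 429632 - sqrt(139694) ≈ 4.2926e+5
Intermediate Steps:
429632 - sqrt(109877 + 29817) = 429632 - sqrt(139694)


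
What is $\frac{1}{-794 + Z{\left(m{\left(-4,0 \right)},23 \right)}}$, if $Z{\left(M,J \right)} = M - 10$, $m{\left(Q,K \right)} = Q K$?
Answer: $- \frac{1}{804} \approx -0.0012438$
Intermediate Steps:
$m{\left(Q,K \right)} = K Q$
$Z{\left(M,J \right)} = -10 + M$
$\frac{1}{-794 + Z{\left(m{\left(-4,0 \right)},23 \right)}} = \frac{1}{-794 + \left(-10 + 0 \left(-4\right)\right)} = \frac{1}{-794 + \left(-10 + 0\right)} = \frac{1}{-794 - 10} = \frac{1}{-804} = - \frac{1}{804}$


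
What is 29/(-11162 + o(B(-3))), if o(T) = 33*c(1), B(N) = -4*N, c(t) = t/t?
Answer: -29/11129 ≈ -0.0026058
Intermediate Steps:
c(t) = 1
o(T) = 33 (o(T) = 33*1 = 33)
29/(-11162 + o(B(-3))) = 29/(-11162 + 33) = 29/(-11129) = -1/11129*29 = -29/11129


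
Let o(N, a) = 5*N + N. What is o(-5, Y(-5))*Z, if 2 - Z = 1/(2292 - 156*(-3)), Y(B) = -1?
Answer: -5519/92 ≈ -59.989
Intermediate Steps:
Z = 5519/2760 (Z = 2 - 1/(2292 - 156*(-3)) = 2 - 1/(2292 + 468) = 2 - 1/2760 = 5519/2760 ≈ 1.9996)
o(N, a) = 6*N
o(-5, Y(-5))*Z = (6*(-5))*(5519/2760) = -30*5519/2760 = -5519/92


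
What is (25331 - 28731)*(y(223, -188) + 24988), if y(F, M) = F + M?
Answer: -85078200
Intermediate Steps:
(25331 - 28731)*(y(223, -188) + 24988) = (25331 - 28731)*((223 - 188) + 24988) = -3400*(35 + 24988) = -3400*25023 = -85078200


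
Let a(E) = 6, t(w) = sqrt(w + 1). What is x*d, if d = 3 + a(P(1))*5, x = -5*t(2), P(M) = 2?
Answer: -165*sqrt(3) ≈ -285.79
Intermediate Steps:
t(w) = sqrt(1 + w)
x = -5*sqrt(3) (x = -5*sqrt(1 + 2) = -5*sqrt(3) ≈ -8.6602)
d = 33 (d = 3 + 6*5 = 3 + 30 = 33)
x*d = -5*sqrt(3)*33 = -165*sqrt(3)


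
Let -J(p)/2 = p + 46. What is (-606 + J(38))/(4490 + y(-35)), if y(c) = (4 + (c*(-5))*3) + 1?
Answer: -387/2510 ≈ -0.15418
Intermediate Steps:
J(p) = -92 - 2*p (J(p) = -2*(p + 46) = -2*(46 + p) = -92 - 2*p)
y(c) = 5 - 15*c (y(c) = (4 - 5*c*3) + 1 = (4 - 15*c) + 1 = 5 - 15*c)
(-606 + J(38))/(4490 + y(-35)) = (-606 + (-92 - 2*38))/(4490 + (5 - 15*(-35))) = (-606 + (-92 - 76))/(4490 + (5 + 525)) = (-606 - 168)/(4490 + 530) = -774/5020 = -774*1/5020 = -387/2510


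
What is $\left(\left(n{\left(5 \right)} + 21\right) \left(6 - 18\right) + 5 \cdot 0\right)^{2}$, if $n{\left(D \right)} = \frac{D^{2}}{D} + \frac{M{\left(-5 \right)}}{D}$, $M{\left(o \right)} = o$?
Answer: $90000$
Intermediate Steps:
$n{\left(D \right)} = D - \frac{5}{D}$ ($n{\left(D \right)} = \frac{D^{2}}{D} - \frac{5}{D} = D - \frac{5}{D}$)
$\left(\left(n{\left(5 \right)} + 21\right) \left(6 - 18\right) + 5 \cdot 0\right)^{2} = \left(\left(\left(5 - \frac{5}{5}\right) + 21\right) \left(6 - 18\right) + 5 \cdot 0\right)^{2} = \left(\left(\left(5 - 1\right) + 21\right) \left(-12\right) + 0\right)^{2} = \left(\left(4 + 21\right) \left(-12\right) + 0\right)^{2} = \left(25 \left(-12\right) + 0\right)^{2} = \left(-300 + 0\right)^{2} = \left(-300\right)^{2} = 90000$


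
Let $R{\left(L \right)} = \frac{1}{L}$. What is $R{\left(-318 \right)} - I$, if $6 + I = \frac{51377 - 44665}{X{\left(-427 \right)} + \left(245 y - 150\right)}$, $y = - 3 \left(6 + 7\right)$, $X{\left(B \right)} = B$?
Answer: $\frac{5364035}{805494} \approx 6.6593$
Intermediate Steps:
$y = -39$ ($y = \left(-3\right) 13 = -39$)
$I = - \frac{16876}{2533}$ ($I = -6 + \frac{51377 - 44665}{-427 + \left(245 \left(-39\right) - 150\right)} = -6 + \frac{6712}{-427 - 9705} = -6 + \frac{6712}{-10132} = -6 + 6712 \left(- \frac{1}{10132}\right) = -6 - \frac{1678}{2533} = - \frac{16876}{2533} \approx -6.6625$)
$R{\left(-318 \right)} - I = \frac{1}{-318} - - \frac{16876}{2533} = - \frac{1}{318} + \frac{16876}{2533} = \frac{5364035}{805494}$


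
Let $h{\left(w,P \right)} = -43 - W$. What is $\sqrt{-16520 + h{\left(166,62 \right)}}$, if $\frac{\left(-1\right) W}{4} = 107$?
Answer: $i \sqrt{16135} \approx 127.02 i$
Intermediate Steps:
$W = -428$ ($W = \left(-4\right) 107 = -428$)
$h{\left(w,P \right)} = 385$ ($h{\left(w,P \right)} = -43 - -428 = -43 + 428 = 385$)
$\sqrt{-16520 + h{\left(166,62 \right)}} = \sqrt{-16520 + 385} = \sqrt{-16135} = i \sqrt{16135}$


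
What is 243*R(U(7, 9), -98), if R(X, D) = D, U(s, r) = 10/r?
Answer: -23814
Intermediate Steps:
243*R(U(7, 9), -98) = 243*(-98) = -23814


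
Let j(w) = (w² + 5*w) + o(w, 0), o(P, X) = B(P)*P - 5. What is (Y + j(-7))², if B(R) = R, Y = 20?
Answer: 6084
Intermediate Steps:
o(P, X) = -5 + P² (o(P, X) = P*P - 5 = P² - 5 = -5 + P²)
j(w) = -5 + 2*w² + 5*w (j(w) = (w² + 5*w) + (-5 + w²) = -5 + 2*w² + 5*w)
(Y + j(-7))² = (20 + (-5 + 2*(-7)² + 5*(-7)))² = (20 + (-5 + 2*49 - 35))² = (20 + (-5 + 98 - 35))² = (20 + 58)² = 78² = 6084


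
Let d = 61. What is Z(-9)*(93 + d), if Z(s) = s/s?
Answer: 154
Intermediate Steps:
Z(s) = 1
Z(-9)*(93 + d) = 1*(93 + 61) = 1*154 = 154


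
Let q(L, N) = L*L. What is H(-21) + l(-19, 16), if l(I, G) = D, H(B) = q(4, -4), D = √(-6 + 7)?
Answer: 17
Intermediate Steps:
D = 1 (D = √1 = 1)
q(L, N) = L²
H(B) = 16 (H(B) = 4² = 16)
l(I, G) = 1
H(-21) + l(-19, 16) = 16 + 1 = 17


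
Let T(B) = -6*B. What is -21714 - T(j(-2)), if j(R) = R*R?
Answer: -21690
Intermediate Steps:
j(R) = R**2
-21714 - T(j(-2)) = -21714 - (-6)*(-2)**2 = -21714 - (-6)*4 = -21714 - 1*(-24) = -21714 + 24 = -21690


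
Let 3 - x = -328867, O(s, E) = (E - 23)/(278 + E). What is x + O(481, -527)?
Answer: 81889180/249 ≈ 3.2887e+5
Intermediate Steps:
O(s, E) = (-23 + E)/(278 + E)
x = 328870 (x = 3 - 1*(-328867) = 3 + 328867 = 328870)
x + O(481, -527) = 328870 + (-23 - 527)/(278 - 527) = 328870 - 550/(-249) = 328870 - 1/249*(-550) = 328870 + 550/249 = 81889180/249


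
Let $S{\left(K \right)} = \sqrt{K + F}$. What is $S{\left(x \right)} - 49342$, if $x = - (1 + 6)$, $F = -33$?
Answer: $-49342 + 2 i \sqrt{10} \approx -49342.0 + 6.3246 i$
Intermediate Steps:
$x = -7$ ($x = \left(-1\right) 7 = -7$)
$S{\left(K \right)} = \sqrt{-33 + K}$ ($S{\left(K \right)} = \sqrt{K - 33} = \sqrt{-33 + K}$)
$S{\left(x \right)} - 49342 = \sqrt{-33 - 7} - 49342 = \sqrt{-40} - 49342 = 2 i \sqrt{10} - 49342 = -49342 + 2 i \sqrt{10}$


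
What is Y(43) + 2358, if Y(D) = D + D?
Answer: 2444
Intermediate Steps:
Y(D) = 2*D
Y(43) + 2358 = 2*43 + 2358 = 86 + 2358 = 2444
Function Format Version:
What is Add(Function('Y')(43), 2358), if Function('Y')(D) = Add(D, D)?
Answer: 2444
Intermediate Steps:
Function('Y')(D) = Mul(2, D)
Add(Function('Y')(43), 2358) = Add(Mul(2, 43), 2358) = Add(86, 2358) = 2444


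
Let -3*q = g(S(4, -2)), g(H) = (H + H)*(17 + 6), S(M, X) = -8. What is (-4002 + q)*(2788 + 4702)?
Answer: -87168620/3 ≈ -2.9056e+7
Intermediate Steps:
g(H) = 46*H (g(H) = (2*H)*23 = 46*H)
q = 368/3 (q = -46*(-8)/3 = -⅓*(-368) = 368/3 ≈ 122.67)
(-4002 + q)*(2788 + 4702) = (-4002 + 368/3)*(2788 + 4702) = -11638/3*7490 = -87168620/3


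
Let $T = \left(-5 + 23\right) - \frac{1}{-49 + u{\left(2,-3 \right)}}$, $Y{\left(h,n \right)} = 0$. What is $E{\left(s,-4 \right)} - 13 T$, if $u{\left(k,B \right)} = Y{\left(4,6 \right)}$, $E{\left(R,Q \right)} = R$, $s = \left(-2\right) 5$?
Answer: $- \frac{11969}{49} \approx -244.27$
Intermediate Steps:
$s = -10$
$u{\left(k,B \right)} = 0$
$T = \frac{883}{49}$ ($T = \left(-5 + 23\right) - \frac{1}{-49 + 0} = 18 - \frac{1}{-49} = 18 - - \frac{1}{49} = 18 + \frac{1}{49} = \frac{883}{49} \approx 18.02$)
$E{\left(s,-4 \right)} - 13 T = -10 - \frac{11479}{49} = - \frac{11969}{49}$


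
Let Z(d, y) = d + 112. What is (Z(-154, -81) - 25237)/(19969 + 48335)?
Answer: -25279/68304 ≈ -0.37010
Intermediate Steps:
Z(d, y) = 112 + d
(Z(-154, -81) - 25237)/(19969 + 48335) = ((112 - 154) - 25237)/(19969 + 48335) = (-42 - 25237)/68304 = -25279*1/68304 = -25279/68304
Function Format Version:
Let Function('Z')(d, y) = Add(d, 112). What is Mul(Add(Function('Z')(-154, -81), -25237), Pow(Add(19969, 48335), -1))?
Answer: Rational(-25279, 68304) ≈ -0.37010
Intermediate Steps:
Function('Z')(d, y) = Add(112, d)
Mul(Add(Function('Z')(-154, -81), -25237), Pow(Add(19969, 48335), -1)) = Mul(Add(Add(112, -154), -25237), Pow(Add(19969, 48335), -1)) = Mul(Add(-42, -25237), Pow(68304, -1)) = Mul(-25279, Rational(1, 68304)) = Rational(-25279, 68304)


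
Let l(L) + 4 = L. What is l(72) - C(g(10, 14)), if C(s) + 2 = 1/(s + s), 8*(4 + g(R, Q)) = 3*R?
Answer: 72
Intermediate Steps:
g(R, Q) = -4 + 3*R/8 (g(R, Q) = -4 + (3*R)/8 = -4 + 3*R/8)
l(L) = -4 + L
C(s) = -2 + 1/(2*s) (C(s) = -2 + 1/(s + s) = -2 + 1/(2*s))
l(72) - C(g(10, 14)) = (-4 + 72) - (-2 + 1/(2*(-4 + (3/8)*10))) = 68 - (-2 + 1/(2*(-4 + 15/4))) = 68 - (-2 + 1/(2*(-1/4))) = 68 - (-2 + (1/2)*(-4)) = 68 - (-2 - 2) = 68 - 1*(-4) = 68 + 4 = 72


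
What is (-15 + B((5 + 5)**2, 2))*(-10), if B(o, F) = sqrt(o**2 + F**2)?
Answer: 150 - 20*sqrt(2501) ≈ -850.20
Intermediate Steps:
B(o, F) = sqrt(F**2 + o**2)
(-15 + B((5 + 5)**2, 2))*(-10) = (-15 + sqrt(2**2 + ((5 + 5)**2)**2))*(-10) = (-15 + sqrt(4 + (10**2)**2))*(-10) = (-15 + sqrt(4 + 100**2))*(-10) = (-15 + sqrt(4 + 10000))*(-10) = (-15 + sqrt(10004))*(-10) = (-15 + 2*sqrt(2501))*(-10) = 150 - 20*sqrt(2501)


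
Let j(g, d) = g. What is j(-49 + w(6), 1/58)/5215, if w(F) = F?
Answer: -43/5215 ≈ -0.0082454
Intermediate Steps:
j(-49 + w(6), 1/58)/5215 = (-49 + 6)/5215 = -43*1/5215 = -43/5215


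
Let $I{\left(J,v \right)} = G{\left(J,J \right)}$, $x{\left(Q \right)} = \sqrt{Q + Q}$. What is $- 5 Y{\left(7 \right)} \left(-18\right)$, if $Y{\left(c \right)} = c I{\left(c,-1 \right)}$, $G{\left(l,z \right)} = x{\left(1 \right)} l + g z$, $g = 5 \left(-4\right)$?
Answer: $-88200 + 4410 \sqrt{2} \approx -81963.0$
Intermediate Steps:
$x{\left(Q \right)} = \sqrt{2} \sqrt{Q}$ ($x{\left(Q \right)} = \sqrt{2 Q} = \sqrt{2} \sqrt{Q}$)
$g = -20$
$G{\left(l,z \right)} = - 20 z + l \sqrt{2}$ ($G{\left(l,z \right)} = \sqrt{2} \sqrt{1} l - 20 z = \sqrt{2} \cdot 1 l - 20 z = \sqrt{2} l - 20 z = l \sqrt{2} - 20 z = - 20 z + l \sqrt{2}$)
$I{\left(J,v \right)} = - 20 J + J \sqrt{2}$
$Y{\left(c \right)} = c^{2} \left(-20 + \sqrt{2}\right)$ ($Y{\left(c \right)} = c c \left(-20 + \sqrt{2}\right) = c^{2} \left(-20 + \sqrt{2}\right)$)
$- 5 Y{\left(7 \right)} \left(-18\right) = - 5 \cdot 7^{2} \left(-20 + \sqrt{2}\right) \left(-18\right) = - 5 \cdot 49 \left(-20 + \sqrt{2}\right) \left(-18\right) = - 5 \left(-980 + 49 \sqrt{2}\right) \left(-18\right) = \left(4900 - 245 \sqrt{2}\right) \left(-18\right) = -88200 + 4410 \sqrt{2}$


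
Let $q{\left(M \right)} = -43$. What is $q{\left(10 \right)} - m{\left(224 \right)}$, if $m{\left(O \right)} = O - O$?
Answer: $-43$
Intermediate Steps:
$m{\left(O \right)} = 0$
$q{\left(10 \right)} - m{\left(224 \right)} = -43 - 0 = -43 + 0 = -43$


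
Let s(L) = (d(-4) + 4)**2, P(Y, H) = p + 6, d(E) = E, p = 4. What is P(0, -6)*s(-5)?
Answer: 0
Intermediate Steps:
P(Y, H) = 10 (P(Y, H) = 4 + 6 = 10)
s(L) = 0 (s(L) = (-4 + 4)**2 = 0**2 = 0)
P(0, -6)*s(-5) = 10*0 = 0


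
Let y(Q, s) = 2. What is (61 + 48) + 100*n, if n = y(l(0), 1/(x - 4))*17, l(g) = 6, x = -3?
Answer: 3509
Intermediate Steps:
n = 34 (n = 2*17 = 34)
(61 + 48) + 100*n = (61 + 48) + 100*34 = 109 + 3400 = 3509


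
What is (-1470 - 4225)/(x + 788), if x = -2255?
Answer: 5695/1467 ≈ 3.8821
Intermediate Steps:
(-1470 - 4225)/(x + 788) = (-1470 - 4225)/(-2255 + 788) = -5695/(-1467) = -5695*(-1/1467) = 5695/1467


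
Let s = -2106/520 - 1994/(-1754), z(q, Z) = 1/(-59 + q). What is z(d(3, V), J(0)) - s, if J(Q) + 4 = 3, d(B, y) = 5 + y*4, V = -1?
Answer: 1473043/508660 ≈ 2.8959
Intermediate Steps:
d(B, y) = 5 + 4*y
J(Q) = -1 (J(Q) = -4 + 3 = -1)
s = -51097/17540 (s = -2106*1/520 - 1994*(-1/1754) = -81/20 + 997/877 = -51097/17540 ≈ -2.9132)
z(d(3, V), J(0)) - s = 1/(-59 + (5 + 4*(-1))) - 1*(-51097/17540) = 1/(-59 + (5 - 4)) + 51097/17540 = 1/(-59 + 1) + 51097/17540 = 1/(-58) + 51097/17540 = -1/58 + 51097/17540 = 1473043/508660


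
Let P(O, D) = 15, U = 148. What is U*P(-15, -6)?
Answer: 2220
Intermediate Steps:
U*P(-15, -6) = 148*15 = 2220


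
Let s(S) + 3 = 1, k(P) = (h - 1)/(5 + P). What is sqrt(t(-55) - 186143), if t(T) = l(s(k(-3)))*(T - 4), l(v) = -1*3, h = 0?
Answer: I*sqrt(185966) ≈ 431.24*I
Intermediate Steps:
k(P) = -1/(5 + P) (k(P) = (0 - 1)/(5 + P) = -1/(5 + P))
s(S) = -2 (s(S) = -3 + 1 = -2)
l(v) = -3
t(T) = 12 - 3*T (t(T) = -3*(T - 4) = -3*(-4 + T) = 12 - 3*T)
sqrt(t(-55) - 186143) = sqrt((12 - 3*(-55)) - 186143) = sqrt((12 + 165) - 186143) = sqrt(177 - 186143) = sqrt(-185966) = I*sqrt(185966)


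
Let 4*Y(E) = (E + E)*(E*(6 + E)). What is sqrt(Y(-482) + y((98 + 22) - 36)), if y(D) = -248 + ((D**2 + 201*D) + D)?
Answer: 2*I*sqrt(13817334) ≈ 7434.3*I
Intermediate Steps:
y(D) = -248 + D**2 + 202*D (y(D) = -248 + (D**2 + 202*D) = -248 + D**2 + 202*D)
Y(E) = E**2*(6 + E)/2 (Y(E) = ((E + E)*(E*(6 + E)))/4 = ((2*E)*(E*(6 + E)))/4 = (2*E**2*(6 + E))/4 = E**2*(6 + E)/2)
sqrt(Y(-482) + y((98 + 22) - 36)) = sqrt((1/2)*(-482)**2*(6 - 482) + (-248 + ((98 + 22) - 36)**2 + 202*((98 + 22) - 36))) = sqrt((1/2)*232324*(-476) + (-248 + (120 - 36)**2 + 202*(120 - 36))) = sqrt(-55293112 + (-248 + 84**2 + 202*84)) = sqrt(-55293112 + (-248 + 7056 + 16968)) = sqrt(-55293112 + 23776) = sqrt(-55269336) = 2*I*sqrt(13817334)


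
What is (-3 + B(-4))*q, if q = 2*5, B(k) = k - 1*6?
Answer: -130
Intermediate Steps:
B(k) = -6 + k (B(k) = k - 6 = -6 + k)
q = 10
(-3 + B(-4))*q = (-3 + (-6 - 4))*10 = (-3 - 10)*10 = -13*10 = -130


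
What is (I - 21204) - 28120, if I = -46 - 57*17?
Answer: -50339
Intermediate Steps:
I = -1015 (I = -46 - 969 = -1015)
(I - 21204) - 28120 = (-1015 - 21204) - 28120 = -22219 - 28120 = -50339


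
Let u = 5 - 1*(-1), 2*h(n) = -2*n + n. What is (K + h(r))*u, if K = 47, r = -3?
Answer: 291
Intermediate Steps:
h(n) = -n/2 (h(n) = (-2*n + n)/2 = (-n)/2 = -n/2)
u = 6 (u = 5 + 1 = 6)
(K + h(r))*u = (47 - ½*(-3))*6 = (47 + 3/2)*6 = (97/2)*6 = 291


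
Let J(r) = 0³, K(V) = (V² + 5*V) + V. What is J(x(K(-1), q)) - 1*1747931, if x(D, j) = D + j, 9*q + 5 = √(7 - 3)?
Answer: -1747931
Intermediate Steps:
K(V) = V² + 6*V
q = -⅓ (q = -5/9 + √(7 - 3)/9 = -5/9 + √4/9 = -5/9 + (⅑)*2 = -5/9 + 2/9 = -⅓ ≈ -0.33333)
J(r) = 0
J(x(K(-1), q)) - 1*1747931 = 0 - 1*1747931 = 0 - 1747931 = -1747931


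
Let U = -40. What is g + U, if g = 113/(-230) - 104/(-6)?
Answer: -15979/690 ≈ -23.158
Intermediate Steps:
g = 11621/690 (g = 113*(-1/230) - 104*(-1/6) = -113/230 + 52/3 = 11621/690 ≈ 16.842)
g + U = 11621/690 - 40 = -15979/690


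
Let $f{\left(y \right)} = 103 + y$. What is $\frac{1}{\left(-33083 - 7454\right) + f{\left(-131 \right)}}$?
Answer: $- \frac{1}{40565} \approx -2.4652 \cdot 10^{-5}$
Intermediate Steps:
$\frac{1}{\left(-33083 - 7454\right) + f{\left(-131 \right)}} = \frac{1}{\left(-33083 - 7454\right) + \left(103 - 131\right)} = \frac{1}{\left(-33083 - 7454\right) - 28} = \frac{1}{-40537 - 28} = \frac{1}{-40565} = - \frac{1}{40565}$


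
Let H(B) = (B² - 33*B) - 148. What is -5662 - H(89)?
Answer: -10498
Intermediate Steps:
H(B) = -148 + B² - 33*B
-5662 - H(89) = -5662 - (-148 + 89² - 33*89) = -5662 - (-148 + 7921 - 2937) = -5662 - 1*4836 = -5662 - 4836 = -10498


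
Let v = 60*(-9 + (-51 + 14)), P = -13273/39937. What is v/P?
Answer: 110226120/13273 ≈ 8304.5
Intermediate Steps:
P = -13273/39937 (P = -13273*1/39937 = -13273/39937 ≈ -0.33235)
v = -2760 (v = 60*(-9 - 37) = 60*(-46) = -2760)
v/P = -2760/(-13273/39937) = -2760*(-39937/13273) = 110226120/13273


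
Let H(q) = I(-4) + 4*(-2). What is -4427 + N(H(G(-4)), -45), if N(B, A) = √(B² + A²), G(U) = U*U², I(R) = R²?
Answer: -4427 + √2089 ≈ -4381.3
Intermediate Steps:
G(U) = U³
H(q) = 8 (H(q) = (-4)² + 4*(-2) = 16 - 8 = 8)
N(B, A) = √(A² + B²)
-4427 + N(H(G(-4)), -45) = -4427 + √((-45)² + 8²) = -4427 + √(2025 + 64) = -4427 + √2089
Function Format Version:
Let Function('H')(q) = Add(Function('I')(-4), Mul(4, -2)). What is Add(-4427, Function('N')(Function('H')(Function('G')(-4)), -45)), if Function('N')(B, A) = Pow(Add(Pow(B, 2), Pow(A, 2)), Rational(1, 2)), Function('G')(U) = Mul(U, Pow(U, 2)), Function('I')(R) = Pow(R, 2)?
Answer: Add(-4427, Pow(2089, Rational(1, 2))) ≈ -4381.3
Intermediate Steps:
Function('G')(U) = Pow(U, 3)
Function('H')(q) = 8 (Function('H')(q) = Add(Pow(-4, 2), Mul(4, -2)) = Add(16, -8) = 8)
Function('N')(B, A) = Pow(Add(Pow(A, 2), Pow(B, 2)), Rational(1, 2))
Add(-4427, Function('N')(Function('H')(Function('G')(-4)), -45)) = Add(-4427, Pow(Add(Pow(-45, 2), Pow(8, 2)), Rational(1, 2))) = Add(-4427, Pow(Add(2025, 64), Rational(1, 2))) = Add(-4427, Pow(2089, Rational(1, 2)))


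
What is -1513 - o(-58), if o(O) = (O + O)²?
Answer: -14969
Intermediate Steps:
o(O) = 4*O² (o(O) = (2*O)² = 4*O²)
-1513 - o(-58) = -1513 - 4*(-58)² = -1513 - 4*3364 = -1513 - 1*13456 = -1513 - 13456 = -14969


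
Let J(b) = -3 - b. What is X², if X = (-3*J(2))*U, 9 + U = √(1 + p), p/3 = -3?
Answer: 16425 - 8100*I*√2 ≈ 16425.0 - 11455.0*I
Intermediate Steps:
p = -9 (p = 3*(-3) = -9)
U = -9 + 2*I*√2 (U = -9 + √(1 - 9) = -9 + √(-8) = -9 + 2*I*√2 ≈ -9.0 + 2.8284*I)
X = -135 + 30*I*√2 (X = (-3*(-3 - 1*2))*(-9 + 2*I*√2) = (-3*(-3 - 2))*(-9 + 2*I*√2) = (-3*(-5))*(-9 + 2*I*√2) = 15*(-9 + 2*I*√2) = -135 + 30*I*√2 ≈ -135.0 + 42.426*I)
X² = (-135 + 30*I*√2)²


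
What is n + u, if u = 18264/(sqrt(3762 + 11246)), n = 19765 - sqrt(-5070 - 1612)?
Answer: 19765 + 2283*sqrt(938)/469 - I*sqrt(6682) ≈ 19914.0 - 81.744*I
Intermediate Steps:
n = 19765 - I*sqrt(6682) (n = 19765 - sqrt(-6682) = 19765 - I*sqrt(6682) ≈ 19765.0 - 81.744*I)
u = 2283*sqrt(938)/469 (u = 18264/(sqrt(15008)) = 18264/((4*sqrt(938))) = 18264*(sqrt(938)/3752) = 2283*sqrt(938)/469 ≈ 149.09)
n + u = (19765 - I*sqrt(6682)) + 2283*sqrt(938)/469 = 19765 + 2283*sqrt(938)/469 - I*sqrt(6682)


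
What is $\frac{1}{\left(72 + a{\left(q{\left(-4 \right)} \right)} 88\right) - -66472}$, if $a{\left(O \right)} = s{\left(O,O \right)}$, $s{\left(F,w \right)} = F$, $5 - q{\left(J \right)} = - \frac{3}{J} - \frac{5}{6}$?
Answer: $\frac{3}{200974} \approx 1.4927 \cdot 10^{-5}$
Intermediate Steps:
$q{\left(J \right)} = \frac{35}{6} + \frac{3}{J}$ ($q{\left(J \right)} = 5 - \left(- \frac{3}{J} - \frac{5}{6}\right) = 5 - \left(- \frac{5}{6} - \frac{3}{J}\right) = 5 + \left(\frac{5}{6} + \frac{3}{J}\right) = \frac{35}{6} + \frac{3}{J}$)
$a{\left(O \right)} = O$
$\frac{1}{\left(72 + a{\left(q{\left(-4 \right)} \right)} 88\right) - -66472} = \frac{1}{\left(72 + \left(\frac{35}{6} + \frac{3}{-4}\right) 88\right) - -66472} = \frac{1}{\left(72 + \left(\frac{35}{6} + 3 \left(- \frac{1}{4}\right)\right) 88\right) + 66472} = \frac{1}{\left(72 + \left(\frac{35}{6} - \frac{3}{4}\right) 88\right) + 66472} = \frac{1}{\left(72 + \frac{61}{12} \cdot 88\right) + 66472} = \frac{1}{\left(72 + \frac{1342}{3}\right) + 66472} = \frac{1}{\frac{1558}{3} + 66472} = \frac{1}{\frac{200974}{3}} = \frac{3}{200974}$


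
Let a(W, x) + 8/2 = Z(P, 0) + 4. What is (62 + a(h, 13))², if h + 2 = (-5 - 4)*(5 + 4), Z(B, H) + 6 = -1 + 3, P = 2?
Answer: 3364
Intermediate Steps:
Z(B, H) = -4 (Z(B, H) = -6 + (-1 + 3) = -6 + 2 = -4)
h = -83 (h = -2 + (-5 - 4)*(5 + 4) = -2 - 9*9 = -2 - 81 = -83)
a(W, x) = -4 (a(W, x) = -4 + (-4 + 4) = -4 + 0 = -4)
(62 + a(h, 13))² = (62 - 4)² = 58² = 3364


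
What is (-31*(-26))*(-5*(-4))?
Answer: 16120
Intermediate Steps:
(-31*(-26))*(-5*(-4)) = 806*20 = 16120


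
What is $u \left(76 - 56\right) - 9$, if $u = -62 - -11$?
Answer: $-1029$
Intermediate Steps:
$u = -51$ ($u = -62 + 11 = -51$)
$u \left(76 - 56\right) - 9 = - 51 \left(76 - 56\right) - 9 = \left(-51\right) 20 - 9 = -1020 - 9 = -1029$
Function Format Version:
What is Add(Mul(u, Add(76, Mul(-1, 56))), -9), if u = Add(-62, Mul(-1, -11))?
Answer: -1029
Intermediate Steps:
u = -51 (u = Add(-62, 11) = -51)
Add(Mul(u, Add(76, Mul(-1, 56))), -9) = Add(Mul(-51, Add(76, Mul(-1, 56))), -9) = Add(Mul(-51, Add(76, -56)), -9) = Add(Mul(-51, 20), -9) = Add(-1020, -9) = -1029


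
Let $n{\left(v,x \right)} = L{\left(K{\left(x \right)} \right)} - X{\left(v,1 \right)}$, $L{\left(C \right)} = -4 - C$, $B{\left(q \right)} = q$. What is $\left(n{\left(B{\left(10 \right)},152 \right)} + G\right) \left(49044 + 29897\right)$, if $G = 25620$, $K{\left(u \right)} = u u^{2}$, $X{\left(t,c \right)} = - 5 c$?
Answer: $-275203087967$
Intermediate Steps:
$K{\left(u \right)} = u^{3}$
$n{\left(v,x \right)} = 1 - x^{3}$ ($n{\left(v,x \right)} = \left(-4 - x^{3}\right) - \left(-5\right) 1 = \left(-4 - x^{3}\right) - -5 = \left(-4 - x^{3}\right) + 5 = 1 - x^{3}$)
$\left(n{\left(B{\left(10 \right)},152 \right)} + G\right) \left(49044 + 29897\right) = \left(\left(1 - 152^{3}\right) + 25620\right) \left(49044 + 29897\right) = \left(\left(1 - 3511808\right) + 25620\right) 78941 = \left(-3511807 + 25620\right) 78941 = \left(-3486187\right) 78941 = -275203087967$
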